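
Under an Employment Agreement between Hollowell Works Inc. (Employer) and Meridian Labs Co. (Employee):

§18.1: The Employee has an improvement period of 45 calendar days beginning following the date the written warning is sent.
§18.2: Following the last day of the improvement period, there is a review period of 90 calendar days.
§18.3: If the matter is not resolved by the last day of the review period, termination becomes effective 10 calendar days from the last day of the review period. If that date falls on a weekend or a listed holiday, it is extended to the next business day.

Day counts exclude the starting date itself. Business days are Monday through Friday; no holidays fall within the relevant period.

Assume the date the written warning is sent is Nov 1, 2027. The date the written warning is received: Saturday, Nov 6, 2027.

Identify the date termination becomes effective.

The last day of the improvement period: 45 calendar days after Nov 1, 2027 is Dec 16, 2027.
The last day of the review period: 90 calendar days after Dec 16, 2027 is Mar 15, 2028.
The date termination becomes effective: 10 calendar days after Mar 15, 2028 is Mar 25, 2028. That falls on a Saturday, so it rolls to the next business day, Monday, Mar 27, 2028.

Mar 27, 2028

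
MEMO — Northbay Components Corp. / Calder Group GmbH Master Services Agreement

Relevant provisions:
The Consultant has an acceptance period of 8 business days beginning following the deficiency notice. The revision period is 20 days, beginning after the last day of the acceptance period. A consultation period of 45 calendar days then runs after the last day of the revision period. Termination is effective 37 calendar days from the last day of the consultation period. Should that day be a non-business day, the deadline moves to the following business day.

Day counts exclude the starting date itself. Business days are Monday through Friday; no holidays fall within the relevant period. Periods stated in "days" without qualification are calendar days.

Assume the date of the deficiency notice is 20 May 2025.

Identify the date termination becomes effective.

The last day of the acceptance period: 8 business days after Tuesday, 20 May 2025, skipping weekends — May 21, May 22, May 23, May 26, May 27, May 28, May 29, May 30 — lands on Friday, 30 May 2025.
The last day of the revision period: 20 calendar days after 30 May 2025 is 19 June 2025.
The last day of the consultation period: 45 calendar days after 19 June 2025 is 3 August 2025.
The date termination becomes effective: 37 calendar days after 3 August 2025 is 9 September 2025. 9 September 2025 is a Tuesday, so no roll-forward applies.

9 September 2025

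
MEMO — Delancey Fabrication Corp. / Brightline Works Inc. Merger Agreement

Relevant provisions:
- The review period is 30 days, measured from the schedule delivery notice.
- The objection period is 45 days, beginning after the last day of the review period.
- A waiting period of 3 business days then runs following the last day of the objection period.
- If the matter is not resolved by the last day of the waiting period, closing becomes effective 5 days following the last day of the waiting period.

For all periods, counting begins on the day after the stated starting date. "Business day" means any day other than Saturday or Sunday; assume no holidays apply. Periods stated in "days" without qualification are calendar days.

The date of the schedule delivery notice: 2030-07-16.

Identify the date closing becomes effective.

2030-10-07

The last day of the review period: 2030-07-16 + 30 days = 2030-08-15.
The last day of the objection period: 2030-08-15 + 45 days = 2030-09-29.
The last day of the waiting period: 3 business days after Sunday, 2030-09-29, skipping weekends — Sep 30, Oct 1, Oct 2 — lands on Wednesday, 2030-10-02.
Adding 5 calendar days to 2030-10-02 gives 2030-10-07, which is the date closing becomes effective.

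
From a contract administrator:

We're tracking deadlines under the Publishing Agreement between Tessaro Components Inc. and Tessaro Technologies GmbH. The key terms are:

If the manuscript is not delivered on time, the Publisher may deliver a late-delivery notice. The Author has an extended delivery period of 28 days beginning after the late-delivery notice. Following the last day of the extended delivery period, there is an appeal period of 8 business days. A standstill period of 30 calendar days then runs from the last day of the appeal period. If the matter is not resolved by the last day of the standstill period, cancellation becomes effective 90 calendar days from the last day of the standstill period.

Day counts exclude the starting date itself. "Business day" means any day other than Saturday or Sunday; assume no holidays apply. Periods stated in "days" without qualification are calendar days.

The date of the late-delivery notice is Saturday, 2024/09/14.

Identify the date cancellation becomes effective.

2025/02/20

The last day of the extended delivery period: 2024/09/14 + 28 days = 2024/10/12.
The last day of the appeal period: counting 8 business days from Saturday, 2024/10/12 (Oct 14, Oct 15, Oct 16, Oct 17, Oct 18, Oct 21, Oct 22, Oct 23, skipping weekends) reaches Wednesday, 2024/10/23.
The last day of the standstill period: 30 calendar days after 2024/10/23 is 2024/11/22.
Adding 90 calendar days to 2024/11/22 gives 2025/02/20, which is the date cancellation becomes effective.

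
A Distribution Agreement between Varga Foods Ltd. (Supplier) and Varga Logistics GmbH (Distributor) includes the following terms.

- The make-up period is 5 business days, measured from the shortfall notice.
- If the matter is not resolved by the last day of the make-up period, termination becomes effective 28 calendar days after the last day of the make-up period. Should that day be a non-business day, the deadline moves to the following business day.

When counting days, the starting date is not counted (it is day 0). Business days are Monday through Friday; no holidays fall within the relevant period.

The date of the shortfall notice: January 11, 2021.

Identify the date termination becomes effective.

February 15, 2021

From Monday, January 11, 2021, 5 business days (Jan 12, Jan 13, Jan 14, Jan 15, Jan 18, skipping weekends) brings us to Monday, January 18, 2021, which is the last day of the make-up period.
The date termination becomes effective: 28 calendar days after January 18, 2021 is February 15, 2021. February 15, 2021 is a Monday, so no roll-forward applies.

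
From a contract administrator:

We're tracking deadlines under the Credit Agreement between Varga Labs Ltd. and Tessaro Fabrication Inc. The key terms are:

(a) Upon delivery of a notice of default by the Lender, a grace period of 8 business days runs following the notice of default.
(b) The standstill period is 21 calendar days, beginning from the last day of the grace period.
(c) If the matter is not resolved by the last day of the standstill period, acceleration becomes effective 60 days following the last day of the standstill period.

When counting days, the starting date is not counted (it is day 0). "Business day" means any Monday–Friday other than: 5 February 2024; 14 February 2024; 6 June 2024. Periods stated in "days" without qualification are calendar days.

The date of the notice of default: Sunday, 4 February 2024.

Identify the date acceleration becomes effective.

From Sunday, 4 February 2024, 8 business days (Feb 6, Feb 7, Feb 8, Feb 9, Feb 12, Feb 13, Feb 15, Feb 16, skipping weekends and the listed holidays on Feb 5, Feb 14) brings us to Friday, 16 February 2024, which is the last day of the grace period.
The last day of the standstill period: 21 calendar days after 16 February 2024 is 8 March 2024.
The date acceleration becomes effective: 60 calendar days after 8 March 2024 is 7 May 2024.

7 May 2024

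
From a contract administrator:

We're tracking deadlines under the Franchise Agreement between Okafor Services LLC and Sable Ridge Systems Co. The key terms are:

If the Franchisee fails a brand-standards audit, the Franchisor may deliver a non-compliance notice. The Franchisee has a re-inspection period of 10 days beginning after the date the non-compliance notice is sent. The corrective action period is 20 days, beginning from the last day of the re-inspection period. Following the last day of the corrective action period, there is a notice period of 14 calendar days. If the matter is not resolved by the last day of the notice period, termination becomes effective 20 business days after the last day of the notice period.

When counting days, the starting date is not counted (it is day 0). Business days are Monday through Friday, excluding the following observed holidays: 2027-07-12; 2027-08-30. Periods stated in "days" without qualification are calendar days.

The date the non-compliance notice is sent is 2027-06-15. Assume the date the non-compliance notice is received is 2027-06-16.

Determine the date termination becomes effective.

The last day of the re-inspection period: 10 calendar days after 2027-06-15 is 2027-06-25.
The last day of the corrective action period: 20 calendar days after 2027-06-25 is 2027-07-15.
Adding 14 calendar days to 2027-07-15 gives 2027-07-29, which is the last day of the notice period.
The date termination becomes effective: 20 business days after Thursday, 2027-07-29, skipping weekends — Jul 30, Aug 2, Aug 3, Aug 4, …, Aug 24, Aug 25, Aug 26 — lands on Thursday, 2027-08-26.

2027-08-26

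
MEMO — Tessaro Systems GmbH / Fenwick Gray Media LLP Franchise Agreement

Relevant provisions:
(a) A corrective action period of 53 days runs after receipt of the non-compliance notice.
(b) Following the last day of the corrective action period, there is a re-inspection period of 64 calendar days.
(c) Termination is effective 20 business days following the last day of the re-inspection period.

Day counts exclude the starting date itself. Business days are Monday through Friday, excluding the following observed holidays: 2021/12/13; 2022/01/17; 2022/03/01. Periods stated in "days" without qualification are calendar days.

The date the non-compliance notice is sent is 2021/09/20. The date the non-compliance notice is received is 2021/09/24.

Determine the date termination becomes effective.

2022/02/16

Adding 53 calendar days to 2021/09/24 gives 2021/11/16, which is the last day of the corrective action period.
The last day of the re-inspection period: 2021/11/16 + 64 days = 2022/01/19.
The date termination becomes effective: 20 business days after Wednesday, 2022/01/19, skipping weekends — Jan 20, Jan 21, Jan 24, Jan 25, …, Feb 14, Feb 15, Feb 16 — lands on Wednesday, 2022/02/16.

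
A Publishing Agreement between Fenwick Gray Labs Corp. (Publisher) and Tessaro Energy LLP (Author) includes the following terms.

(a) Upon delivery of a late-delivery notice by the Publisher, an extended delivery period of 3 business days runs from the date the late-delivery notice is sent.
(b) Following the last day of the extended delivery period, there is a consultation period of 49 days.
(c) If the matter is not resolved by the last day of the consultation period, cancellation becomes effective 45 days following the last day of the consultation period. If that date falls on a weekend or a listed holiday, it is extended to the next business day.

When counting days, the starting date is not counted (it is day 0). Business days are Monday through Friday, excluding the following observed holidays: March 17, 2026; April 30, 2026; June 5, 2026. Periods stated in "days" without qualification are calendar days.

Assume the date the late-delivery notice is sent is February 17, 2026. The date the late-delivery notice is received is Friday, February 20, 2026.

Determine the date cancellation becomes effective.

The last day of the extended delivery period: counting 3 business days from Tuesday, February 17, 2026 (Feb 18, Feb 19, Feb 20, skipping weekends) reaches Friday, February 20, 2026.
The last day of the consultation period: 49 calendar days after February 20, 2026 is April 10, 2026.
The date cancellation becomes effective: April 10, 2026 + 45 days = May 25, 2026. May 25, 2026 is a Monday and is not a listed holiday, so no roll-forward applies.

May 25, 2026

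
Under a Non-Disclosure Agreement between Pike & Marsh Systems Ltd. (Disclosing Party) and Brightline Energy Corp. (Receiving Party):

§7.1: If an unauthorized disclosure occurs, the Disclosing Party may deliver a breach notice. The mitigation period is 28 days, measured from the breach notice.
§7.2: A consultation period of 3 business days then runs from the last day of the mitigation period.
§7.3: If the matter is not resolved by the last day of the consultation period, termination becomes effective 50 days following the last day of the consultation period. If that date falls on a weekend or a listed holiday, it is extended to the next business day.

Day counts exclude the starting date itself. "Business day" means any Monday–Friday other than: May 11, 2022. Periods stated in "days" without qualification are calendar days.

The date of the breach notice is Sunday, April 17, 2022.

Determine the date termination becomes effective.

July 7, 2022

Adding 28 calendar days to April 17, 2022 gives May 15, 2022, which is the last day of the mitigation period.
From Sunday, May 15, 2022, 3 business days (May 16, May 17, May 18, skipping weekends) brings us to Wednesday, May 18, 2022, which is the last day of the consultation period.
Adding 50 calendar days to May 18, 2022 gives July 7, 2022, which is the date termination becomes effective. July 7, 2022 is a Thursday and is not a listed holiday, so no roll-forward applies.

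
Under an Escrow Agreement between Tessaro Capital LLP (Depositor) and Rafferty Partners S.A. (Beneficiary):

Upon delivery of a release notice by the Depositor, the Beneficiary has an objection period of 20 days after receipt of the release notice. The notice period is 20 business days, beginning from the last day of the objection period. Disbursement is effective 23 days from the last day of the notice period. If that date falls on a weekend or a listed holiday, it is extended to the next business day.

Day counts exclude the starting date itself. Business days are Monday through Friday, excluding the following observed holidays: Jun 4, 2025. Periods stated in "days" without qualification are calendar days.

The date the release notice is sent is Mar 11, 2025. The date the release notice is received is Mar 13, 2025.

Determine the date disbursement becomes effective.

May 23, 2025

The last day of the objection period: 20 calendar days after Mar 13, 2025 is Apr 2, 2025.
The last day of the notice period: 20 business days after Wednesday, Apr 2, 2025, skipping weekends — Apr 3, Apr 4, Apr 7, Apr 8, …, Apr 28, Apr 29, Apr 30 — lands on Wednesday, Apr 30, 2025.
The date disbursement becomes effective: 23 calendar days after Apr 30, 2025 is May 23, 2025. May 23, 2025 is a Friday and is not a listed holiday, so no roll-forward applies.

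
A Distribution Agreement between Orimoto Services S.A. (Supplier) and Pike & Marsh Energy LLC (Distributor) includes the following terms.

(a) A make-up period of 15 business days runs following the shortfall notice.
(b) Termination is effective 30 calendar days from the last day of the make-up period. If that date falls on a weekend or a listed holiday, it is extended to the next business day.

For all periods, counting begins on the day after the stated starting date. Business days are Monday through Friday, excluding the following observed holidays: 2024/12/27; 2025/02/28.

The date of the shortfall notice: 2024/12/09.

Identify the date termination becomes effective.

The last day of the make-up period: 15 business days after Monday, 2024/12/09, skipping weekends and the listed holiday on Dec 27 — Dec 10, Dec 11, Dec 12, Dec 13, …, Dec 26, Dec 30, Dec 31 — lands on Tuesday, 2024/12/31.
Adding 30 calendar days to 2024/12/31 gives 2025/01/30, which is the date termination becomes effective. 2025/01/30 is a Thursday and is not a listed holiday, so no roll-forward applies.

2025/01/30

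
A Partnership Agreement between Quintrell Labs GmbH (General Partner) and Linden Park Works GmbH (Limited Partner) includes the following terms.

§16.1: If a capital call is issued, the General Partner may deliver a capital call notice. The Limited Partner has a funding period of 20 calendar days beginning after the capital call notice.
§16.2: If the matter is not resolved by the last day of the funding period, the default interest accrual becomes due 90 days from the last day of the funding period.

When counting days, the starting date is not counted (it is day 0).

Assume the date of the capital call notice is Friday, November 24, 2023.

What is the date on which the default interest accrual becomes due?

March 13, 2024

The last day of the funding period: 20 calendar days after November 24, 2023 is December 14, 2023.
The date on which the default interest accrual becomes due: 90 calendar days after December 14, 2023 is March 13, 2024.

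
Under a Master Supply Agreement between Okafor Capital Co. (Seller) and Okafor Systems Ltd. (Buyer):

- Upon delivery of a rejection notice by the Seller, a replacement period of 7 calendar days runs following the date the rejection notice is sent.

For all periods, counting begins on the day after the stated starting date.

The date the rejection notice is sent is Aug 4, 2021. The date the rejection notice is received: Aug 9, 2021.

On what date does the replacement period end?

Adding 7 calendar days to Aug 4, 2021 gives Aug 11, 2021, which is the last day of the replacement period.

Aug 11, 2021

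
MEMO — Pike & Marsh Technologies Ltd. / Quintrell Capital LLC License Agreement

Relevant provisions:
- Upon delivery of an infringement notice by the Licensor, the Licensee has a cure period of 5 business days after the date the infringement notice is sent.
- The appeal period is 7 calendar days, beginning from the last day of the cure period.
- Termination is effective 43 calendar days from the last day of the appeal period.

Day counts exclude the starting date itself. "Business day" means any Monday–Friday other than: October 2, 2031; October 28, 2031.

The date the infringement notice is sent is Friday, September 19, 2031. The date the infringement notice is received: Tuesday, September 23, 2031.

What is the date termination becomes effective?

From Friday, September 19, 2031, 5 business days (Sep 22, Sep 23, Sep 24, Sep 25, Sep 26, skipping weekends) brings us to Friday, September 26, 2031, which is the last day of the cure period.
Adding 7 calendar days to September 26, 2031 gives October 3, 2031, which is the last day of the appeal period.
The date termination becomes effective: October 3, 2031 + 43 days = November 15, 2031.

November 15, 2031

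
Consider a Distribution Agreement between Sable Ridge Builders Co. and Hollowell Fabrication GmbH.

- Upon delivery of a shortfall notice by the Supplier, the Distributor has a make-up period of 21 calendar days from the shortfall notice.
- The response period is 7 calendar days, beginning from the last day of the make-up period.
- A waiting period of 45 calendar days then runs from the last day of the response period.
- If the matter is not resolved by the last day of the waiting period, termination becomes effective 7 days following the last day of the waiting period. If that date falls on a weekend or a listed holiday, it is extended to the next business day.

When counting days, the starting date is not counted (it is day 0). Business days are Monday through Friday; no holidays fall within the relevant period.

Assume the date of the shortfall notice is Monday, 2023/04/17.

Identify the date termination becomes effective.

2023/07/06

The last day of the make-up period: 21 calendar days after 2023/04/17 is 2023/05/08.
The last day of the response period: 7 calendar days after 2023/05/08 is 2023/05/15.
The last day of the waiting period: 45 calendar days after 2023/05/15 is 2023/06/29.
Adding 7 calendar days to 2023/06/29 gives 2023/07/06, which is the date termination becomes effective. 2023/07/06 is a Thursday, so no roll-forward applies.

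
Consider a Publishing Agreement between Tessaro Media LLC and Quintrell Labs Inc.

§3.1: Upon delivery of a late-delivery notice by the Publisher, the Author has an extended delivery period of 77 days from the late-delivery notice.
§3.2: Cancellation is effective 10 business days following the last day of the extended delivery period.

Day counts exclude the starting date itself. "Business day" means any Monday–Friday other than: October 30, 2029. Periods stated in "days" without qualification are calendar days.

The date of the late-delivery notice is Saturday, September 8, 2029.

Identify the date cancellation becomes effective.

December 7, 2029

The last day of the extended delivery period: September 8, 2029 + 77 days = November 24, 2029.
The date cancellation becomes effective: counting 10 business days from Saturday, November 24, 2029 (Nov 26, Nov 27, Nov 28, Nov 29, Nov 30, Dec 3, Dec 4, Dec 5, Dec 6, Dec 7, skipping weekends) reaches Friday, December 7, 2029.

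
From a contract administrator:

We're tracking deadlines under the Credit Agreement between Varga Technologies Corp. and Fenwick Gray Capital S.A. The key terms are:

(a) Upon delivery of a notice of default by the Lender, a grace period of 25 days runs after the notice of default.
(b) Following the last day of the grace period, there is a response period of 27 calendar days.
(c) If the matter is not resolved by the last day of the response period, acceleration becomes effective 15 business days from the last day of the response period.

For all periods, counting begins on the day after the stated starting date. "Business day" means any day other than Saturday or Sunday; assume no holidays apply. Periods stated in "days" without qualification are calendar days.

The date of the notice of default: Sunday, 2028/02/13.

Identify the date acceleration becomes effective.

Adding 25 calendar days to 2028/02/13 gives 2028/03/09, which is the last day of the grace period.
Adding 27 calendar days to 2028/03/09 gives 2028/04/05, which is the last day of the response period.
The date acceleration becomes effective: counting 15 business days from Wednesday, 2028/04/05 (Apr 6, Apr 7, Apr 10, Apr 11, …, Apr 24, Apr 25, Apr 26, skipping weekends) reaches Wednesday, 2028/04/26.

2028/04/26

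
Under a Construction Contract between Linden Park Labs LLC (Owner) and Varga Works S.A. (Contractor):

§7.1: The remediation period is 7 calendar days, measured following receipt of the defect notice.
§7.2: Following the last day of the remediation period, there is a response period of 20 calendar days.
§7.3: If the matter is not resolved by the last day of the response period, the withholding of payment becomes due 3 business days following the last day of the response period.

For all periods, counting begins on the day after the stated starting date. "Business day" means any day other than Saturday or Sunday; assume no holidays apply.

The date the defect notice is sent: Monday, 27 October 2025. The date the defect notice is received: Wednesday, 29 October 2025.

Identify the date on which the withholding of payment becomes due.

The last day of the remediation period: 7 calendar days after 29 October 2025 is 5 November 2025.
The last day of the response period: 5 November 2025 + 20 days = 25 November 2025.
The date on which the withholding of payment becomes due: counting 3 business days from Tuesday, 25 November 2025 (Nov 26, Nov 27, Nov 28, skipping weekends) reaches Friday, 28 November 2025.

28 November 2025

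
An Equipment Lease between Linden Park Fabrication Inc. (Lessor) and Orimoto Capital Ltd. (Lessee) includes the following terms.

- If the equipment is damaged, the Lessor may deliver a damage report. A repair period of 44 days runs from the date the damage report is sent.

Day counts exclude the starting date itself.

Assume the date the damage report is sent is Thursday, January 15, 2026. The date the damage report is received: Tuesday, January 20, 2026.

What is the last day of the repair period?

February 28, 2026

The last day of the repair period: 44 calendar days after January 15, 2026 is February 28, 2026.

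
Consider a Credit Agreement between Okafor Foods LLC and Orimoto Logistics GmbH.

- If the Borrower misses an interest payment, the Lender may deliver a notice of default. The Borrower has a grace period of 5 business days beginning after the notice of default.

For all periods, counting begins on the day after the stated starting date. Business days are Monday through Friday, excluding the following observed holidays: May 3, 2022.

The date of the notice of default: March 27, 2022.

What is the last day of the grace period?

From Sunday, March 27, 2022, 5 business days (Mar 28, Mar 29, Mar 30, Mar 31, Apr 1, skipping weekends) brings us to Friday, April 1, 2022, which is the last day of the grace period.

April 1, 2022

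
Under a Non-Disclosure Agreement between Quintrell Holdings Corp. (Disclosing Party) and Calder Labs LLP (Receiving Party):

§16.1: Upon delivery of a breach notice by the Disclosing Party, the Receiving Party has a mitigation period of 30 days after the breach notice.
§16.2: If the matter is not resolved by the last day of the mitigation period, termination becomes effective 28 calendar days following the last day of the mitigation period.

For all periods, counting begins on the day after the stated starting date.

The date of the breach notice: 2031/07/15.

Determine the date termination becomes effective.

2031/09/11

The last day of the mitigation period: 30 calendar days after 2031/07/15 is 2031/08/14.
The date termination becomes effective: 2031/08/14 + 28 days = 2031/09/11.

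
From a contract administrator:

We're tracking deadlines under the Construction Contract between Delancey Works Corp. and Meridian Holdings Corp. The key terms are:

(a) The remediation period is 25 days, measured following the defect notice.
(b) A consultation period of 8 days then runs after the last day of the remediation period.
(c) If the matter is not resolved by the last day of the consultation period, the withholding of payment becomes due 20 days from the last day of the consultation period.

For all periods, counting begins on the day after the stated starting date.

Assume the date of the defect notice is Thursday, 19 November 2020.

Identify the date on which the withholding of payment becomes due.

11 January 2021

The last day of the remediation period: 19 November 2020 + 25 days = 14 December 2020.
Adding 8 calendar days to 14 December 2020 gives 22 December 2020, which is the last day of the consultation period.
Adding 20 calendar days to 22 December 2020 gives 11 January 2021, which is the date on which the withholding of payment becomes due.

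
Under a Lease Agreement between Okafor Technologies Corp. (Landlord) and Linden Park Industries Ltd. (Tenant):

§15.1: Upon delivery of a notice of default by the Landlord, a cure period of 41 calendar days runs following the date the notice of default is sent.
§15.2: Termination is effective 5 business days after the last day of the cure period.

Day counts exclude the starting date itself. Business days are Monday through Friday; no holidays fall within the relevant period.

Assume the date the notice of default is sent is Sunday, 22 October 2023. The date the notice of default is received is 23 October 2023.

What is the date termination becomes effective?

8 December 2023

The last day of the cure period: 22 October 2023 + 41 days = 2 December 2023.
The date termination becomes effective: 5 business days after Saturday, 2 December 2023, skipping weekends — Dec 4, Dec 5, Dec 6, Dec 7, Dec 8 — lands on Friday, 8 December 2023.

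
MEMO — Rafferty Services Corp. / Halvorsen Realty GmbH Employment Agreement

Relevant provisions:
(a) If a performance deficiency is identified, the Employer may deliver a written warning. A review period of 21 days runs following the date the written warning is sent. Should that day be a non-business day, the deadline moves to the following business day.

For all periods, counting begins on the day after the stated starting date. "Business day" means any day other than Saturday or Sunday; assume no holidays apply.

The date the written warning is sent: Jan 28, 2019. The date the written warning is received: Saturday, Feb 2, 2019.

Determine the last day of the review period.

The last day of the review period: Jan 28, 2019 + 21 days = Feb 18, 2019. Feb 18, 2019 is a Monday, so no roll-forward applies.

Feb 18, 2019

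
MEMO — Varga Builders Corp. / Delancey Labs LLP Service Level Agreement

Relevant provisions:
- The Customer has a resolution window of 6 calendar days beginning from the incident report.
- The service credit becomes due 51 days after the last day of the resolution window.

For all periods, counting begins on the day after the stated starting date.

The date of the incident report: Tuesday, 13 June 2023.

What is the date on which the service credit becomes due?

Adding 6 calendar days to 13 June 2023 gives 19 June 2023, which is the last day of the resolution window.
The date on which the service credit becomes due: 19 June 2023 + 51 days = 9 August 2023.

9 August 2023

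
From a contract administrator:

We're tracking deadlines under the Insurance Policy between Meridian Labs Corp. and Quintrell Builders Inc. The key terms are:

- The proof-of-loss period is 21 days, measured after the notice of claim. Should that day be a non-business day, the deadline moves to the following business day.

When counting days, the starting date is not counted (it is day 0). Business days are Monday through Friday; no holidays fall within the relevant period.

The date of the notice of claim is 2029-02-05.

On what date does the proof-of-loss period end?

Adding 21 calendar days to 2029-02-05 gives 2029-02-26, which is the last day of the proof-of-loss period. 2029-02-26 is a Monday, so no roll-forward applies.

2029-02-26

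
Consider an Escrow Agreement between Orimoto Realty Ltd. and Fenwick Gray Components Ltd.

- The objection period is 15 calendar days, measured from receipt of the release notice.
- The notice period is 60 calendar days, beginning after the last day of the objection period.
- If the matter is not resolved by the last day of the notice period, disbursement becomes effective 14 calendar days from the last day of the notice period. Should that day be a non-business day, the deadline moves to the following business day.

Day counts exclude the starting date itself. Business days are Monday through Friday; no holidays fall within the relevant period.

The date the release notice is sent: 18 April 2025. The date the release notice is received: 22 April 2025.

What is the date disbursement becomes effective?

The last day of the objection period: 22 April 2025 + 15 days = 7 May 2025.
The last day of the notice period: 60 calendar days after 7 May 2025 is 6 July 2025.
Adding 14 calendar days to 6 July 2025 gives 20 July 2025, which is the date disbursement becomes effective. That falls on a Sunday, so it rolls to the next business day, Monday, 21 July 2025.

21 July 2025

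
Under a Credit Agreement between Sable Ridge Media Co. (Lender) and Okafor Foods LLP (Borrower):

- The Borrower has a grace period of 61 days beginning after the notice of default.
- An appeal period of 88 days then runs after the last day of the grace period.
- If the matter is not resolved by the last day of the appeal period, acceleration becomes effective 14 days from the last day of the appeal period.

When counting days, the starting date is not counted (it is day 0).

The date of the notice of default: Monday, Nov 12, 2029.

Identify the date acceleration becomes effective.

Adding 61 calendar days to Nov 12, 2029 gives Jan 12, 2030, which is the last day of the grace period.
Adding 88 calendar days to Jan 12, 2030 gives Apr 10, 2030, which is the last day of the appeal period.
The date acceleration becomes effective: 14 calendar days after Apr 10, 2030 is Apr 24, 2030.

Apr 24, 2030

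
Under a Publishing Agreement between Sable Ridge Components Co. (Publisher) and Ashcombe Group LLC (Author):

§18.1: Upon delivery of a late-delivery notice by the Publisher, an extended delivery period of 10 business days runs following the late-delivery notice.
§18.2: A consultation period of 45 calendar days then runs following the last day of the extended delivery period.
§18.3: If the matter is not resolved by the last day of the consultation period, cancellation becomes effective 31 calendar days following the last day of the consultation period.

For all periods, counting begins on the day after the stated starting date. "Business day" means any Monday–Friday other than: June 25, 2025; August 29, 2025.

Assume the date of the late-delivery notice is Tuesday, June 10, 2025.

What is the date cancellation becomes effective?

From Tuesday, June 10, 2025, 10 business days (Jun 11, Jun 12, Jun 13, Jun 16, Jun 17, Jun 18, Jun 19, Jun 20, Jun 23, Jun 24, skipping weekends) brings us to Tuesday, June 24, 2025, which is the last day of the extended delivery period.
The last day of the consultation period: 45 calendar days after June 24, 2025 is August 8, 2025.
The date cancellation becomes effective: 31 calendar days after August 8, 2025 is September 8, 2025.

September 8, 2025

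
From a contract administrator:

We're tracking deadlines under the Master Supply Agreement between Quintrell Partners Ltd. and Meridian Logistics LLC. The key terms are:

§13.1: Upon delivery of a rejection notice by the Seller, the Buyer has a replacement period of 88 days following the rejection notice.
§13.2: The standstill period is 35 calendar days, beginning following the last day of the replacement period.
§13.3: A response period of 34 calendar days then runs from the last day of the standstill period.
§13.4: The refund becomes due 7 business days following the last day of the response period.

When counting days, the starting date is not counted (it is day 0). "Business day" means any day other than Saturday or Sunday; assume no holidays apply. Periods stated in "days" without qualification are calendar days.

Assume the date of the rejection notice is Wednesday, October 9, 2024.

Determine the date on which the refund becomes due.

March 25, 2025

The last day of the replacement period: October 9, 2024 + 88 days = January 5, 2025.
The last day of the standstill period: January 5, 2025 + 35 days = February 9, 2025.
The last day of the response period: February 9, 2025 + 34 days = March 15, 2025.
The date on which the refund becomes due: 7 business days after Saturday, March 15, 2025, skipping weekends — Mar 17, Mar 18, Mar 19, Mar 20, Mar 21, Mar 24, Mar 25 — lands on Tuesday, March 25, 2025.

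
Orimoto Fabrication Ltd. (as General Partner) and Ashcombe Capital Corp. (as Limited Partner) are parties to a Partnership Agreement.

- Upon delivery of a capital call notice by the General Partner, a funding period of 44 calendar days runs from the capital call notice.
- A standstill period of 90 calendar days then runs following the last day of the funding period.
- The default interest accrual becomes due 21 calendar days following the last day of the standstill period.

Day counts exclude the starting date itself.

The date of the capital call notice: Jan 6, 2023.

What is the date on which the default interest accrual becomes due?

Jun 10, 2023

The last day of the funding period: Jan 6, 2023 + 44 days = Feb 19, 2023.
The last day of the standstill period: Feb 19, 2023 + 90 days = May 20, 2023.
Adding 21 calendar days to May 20, 2023 gives Jun 10, 2023, which is the date on which the default interest accrual becomes due.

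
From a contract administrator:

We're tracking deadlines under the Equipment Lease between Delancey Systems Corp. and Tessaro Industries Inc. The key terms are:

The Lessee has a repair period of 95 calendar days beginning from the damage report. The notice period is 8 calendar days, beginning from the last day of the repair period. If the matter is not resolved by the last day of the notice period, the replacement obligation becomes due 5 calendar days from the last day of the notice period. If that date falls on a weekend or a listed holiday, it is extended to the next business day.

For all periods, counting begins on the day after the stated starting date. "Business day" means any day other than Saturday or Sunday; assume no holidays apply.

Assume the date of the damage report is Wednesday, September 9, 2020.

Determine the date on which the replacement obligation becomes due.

The last day of the repair period: 95 calendar days after September 9, 2020 is December 13, 2020.
The last day of the notice period: December 13, 2020 + 8 days = December 21, 2020.
The date on which the replacement obligation becomes due: December 21, 2020 + 5 days = December 26, 2020. That falls on a Saturday, so it rolls to the next business day, Monday, December 28, 2020.

December 28, 2020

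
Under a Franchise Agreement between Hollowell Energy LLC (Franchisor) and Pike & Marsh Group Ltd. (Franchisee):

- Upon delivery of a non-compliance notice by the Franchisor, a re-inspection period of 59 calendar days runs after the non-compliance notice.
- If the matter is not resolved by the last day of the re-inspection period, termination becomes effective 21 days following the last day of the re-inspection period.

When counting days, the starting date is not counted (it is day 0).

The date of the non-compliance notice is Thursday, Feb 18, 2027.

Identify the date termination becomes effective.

The last day of the re-inspection period: 59 calendar days after Feb 18, 2027 is Apr 18, 2027.
Adding 21 calendar days to Apr 18, 2027 gives May 9, 2027, which is the date termination becomes effective.

May 9, 2027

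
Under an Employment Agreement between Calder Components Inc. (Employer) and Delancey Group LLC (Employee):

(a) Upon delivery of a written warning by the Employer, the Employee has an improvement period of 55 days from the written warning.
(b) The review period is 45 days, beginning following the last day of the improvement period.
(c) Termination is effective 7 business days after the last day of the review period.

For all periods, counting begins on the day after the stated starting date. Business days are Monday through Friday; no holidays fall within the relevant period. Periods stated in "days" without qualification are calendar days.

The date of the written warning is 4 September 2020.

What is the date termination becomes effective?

22 December 2020

The last day of the improvement period: 55 calendar days after 4 September 2020 is 29 October 2020.
The last day of the review period: 45 calendar days after 29 October 2020 is 13 December 2020.
The date termination becomes effective: counting 7 business days from Sunday, 13 December 2020 (Dec 14, Dec 15, Dec 16, Dec 17, Dec 18, Dec 21, Dec 22, skipping weekends) reaches Tuesday, 22 December 2020.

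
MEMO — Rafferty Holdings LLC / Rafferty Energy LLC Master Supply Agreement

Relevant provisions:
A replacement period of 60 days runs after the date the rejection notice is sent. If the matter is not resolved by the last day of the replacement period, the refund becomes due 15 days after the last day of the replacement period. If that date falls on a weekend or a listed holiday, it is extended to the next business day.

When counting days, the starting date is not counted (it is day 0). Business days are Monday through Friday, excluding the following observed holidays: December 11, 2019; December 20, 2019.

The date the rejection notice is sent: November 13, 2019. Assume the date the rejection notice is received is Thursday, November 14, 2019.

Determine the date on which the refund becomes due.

January 27, 2020

Adding 60 calendar days to November 13, 2019 gives January 12, 2020, which is the last day of the replacement period.
The date on which the refund becomes due: 15 calendar days after January 12, 2020 is January 27, 2020. January 27, 2020 is a Monday and is not a listed holiday, so no roll-forward applies.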